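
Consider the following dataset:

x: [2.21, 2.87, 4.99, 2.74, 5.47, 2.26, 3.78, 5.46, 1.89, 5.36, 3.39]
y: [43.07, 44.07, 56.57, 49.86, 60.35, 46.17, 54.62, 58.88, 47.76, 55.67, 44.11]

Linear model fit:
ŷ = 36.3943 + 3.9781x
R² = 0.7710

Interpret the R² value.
R² = 0.7710 means 77.10% of the variation in y is explained by the linear relationship with x. This indicates a strong fit.

The coefficient of determination R² is the fraction of the total variation in y that the fitted line accounts for.

Here R² = 0.7710:
- Explained: 77.10% of the variation in y
- Unexplained (residual): 100% − 77.10% = 22.90%
- Rule of thumb (below 0.3 weak; 0.3 to below 0.7 moderate; 0.7 and above strong) → strong

Equivalently, for simple linear regression R² = r², so |r| = √0.7710 ≈ 0.8781.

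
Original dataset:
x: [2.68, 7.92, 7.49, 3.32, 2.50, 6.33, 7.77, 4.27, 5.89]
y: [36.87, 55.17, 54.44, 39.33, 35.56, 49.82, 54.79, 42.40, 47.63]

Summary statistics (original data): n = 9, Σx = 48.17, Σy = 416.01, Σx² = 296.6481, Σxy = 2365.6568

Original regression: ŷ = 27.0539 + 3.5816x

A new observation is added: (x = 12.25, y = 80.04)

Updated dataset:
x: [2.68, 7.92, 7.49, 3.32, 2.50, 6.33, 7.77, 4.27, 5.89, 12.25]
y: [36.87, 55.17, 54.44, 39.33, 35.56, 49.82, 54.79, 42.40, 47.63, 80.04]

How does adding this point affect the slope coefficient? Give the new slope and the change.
New slope β₁ = 4.2743 versus 3.5816 before: a change of +0.6927 (+19.3%).

The new point has HIGH LEVERAGE: x = 12.25 is far from the original mean x̄ = 48.17/9 ≈ 5.35 (original range [2.50, 7.92]).

Step 1: Update the sums with the new point (n goes from 9 to 10)
Σx  = 48.17 + 12.25 = 60.42
Σy  = 416.01 + 80.04 = 496.05
Σx² = 296.6481 + 12.25² = 296.6481 + 150.0625 = 446.7106
Σxy = 2365.6568 + 12.25×80.04 = 2365.6568 + 980.4900 = 3346.1468

Step 2: Recompute the slope with b₁ = (nΣxy − ΣxΣy) / (nΣx² − (Σx)²)
Numerator   = 10×3346.1468 − 60.42×496.05 = 33461.4680 − 29971.3410 = 3490.1270
Denominator = 10×446.7106 − 60.42² = 4467.1060 − 3650.5764 = 816.5296
b₁(new) = 3490.1270 / 816.5296 = 4.2743

(Same formula on the original sums: (9×2365.6568 − 48.17×416.01) / (9×296.6481 − 48.17²) = 1251.7095 / 349.4840 = 3.5816, matching the given fit.)

Step 3: Change in slope
Δβ₁ = 4.2743 − 3.5816 = +0.6927
Relative change = +0.6927 / 3.5816 × 100% = +19.3%
→ the slope increases when the point is added.

Because the point sits above the extension of the original line at a high-leverage x, it tilts the fit up.
In practice: investigate whether it comes from the same population as the rest of the sample; refit with and without it and report both if conclusions differ.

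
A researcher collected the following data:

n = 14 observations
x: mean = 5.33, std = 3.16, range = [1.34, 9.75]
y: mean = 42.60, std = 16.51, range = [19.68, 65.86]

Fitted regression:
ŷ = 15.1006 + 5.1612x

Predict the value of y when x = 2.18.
ŷ = 26.3520

Plug x = 2.18 into the fitted line:

ŷ = 15.1006 + 5.1612 × 2.18
ŷ = 15.1006 + 11.2514
ŷ = 26.3520

This is a point prediction; actual observations scatter around it by roughly the residual standard deviation.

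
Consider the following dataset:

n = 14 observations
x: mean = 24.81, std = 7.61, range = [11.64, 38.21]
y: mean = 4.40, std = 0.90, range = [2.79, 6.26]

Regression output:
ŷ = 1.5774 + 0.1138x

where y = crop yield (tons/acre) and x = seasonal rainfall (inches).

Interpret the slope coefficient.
For each additional inch of rainfall, predicted crop yield increases by approximately 0.1138 tons/acre.

β₁ = 0.1138 is the change in predicted crop yield (tons/acre) per additional inch of rainfall.

Interpretation:
- Rainfall up by 1 inch → predicted crop yield increases by 0.1138 tons/acre
- This is a linear approximation: the same per-unit change is assumed across the whole observed x range
- The sign (+) gives the direction; the magnitude 0.1138 gives the size of the effect per inch

(β₀ = 1.5774 is the fitted value at x = 0 and is not part of the slope interpretation.)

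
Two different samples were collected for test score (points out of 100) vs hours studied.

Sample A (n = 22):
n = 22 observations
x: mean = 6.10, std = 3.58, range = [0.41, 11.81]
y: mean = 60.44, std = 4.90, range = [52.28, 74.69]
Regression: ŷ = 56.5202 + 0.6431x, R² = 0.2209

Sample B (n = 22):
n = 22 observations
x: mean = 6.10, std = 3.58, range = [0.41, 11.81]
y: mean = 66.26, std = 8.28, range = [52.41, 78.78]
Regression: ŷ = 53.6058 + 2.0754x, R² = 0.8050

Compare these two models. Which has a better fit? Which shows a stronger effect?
Model B has the better fit (R² = 0.8050 vs 0.2209). Model B shows the stronger effect (|β₁| = 2.0754 vs 0.6431).

Model Comparison:

Goodness of fit (R²):
- Model A: R² = 0.2209 → 22.09% of variance in test score explained
- Model B: R² = 0.8050 → 80.50% of variance in test score explained
- 0.8050 > 0.2209 → Model B has the better fit

Effect size (slope magnitude):
- Model A: β₁ = 0.6431 → predicted test score rises 0.6431 points per additional hour of study time
- Model B: β₁ = 2.0754 → predicted test score rises 2.0754 points per additional hour of study time
- |0.6431| < |2.0754| → Model B shows the stronger marginal effect

Notes:
- A better fit (higher R²) doesn't necessarily mean a more important relationship.
- A steeper slope doesn't make a better model if the scatter around the line is large.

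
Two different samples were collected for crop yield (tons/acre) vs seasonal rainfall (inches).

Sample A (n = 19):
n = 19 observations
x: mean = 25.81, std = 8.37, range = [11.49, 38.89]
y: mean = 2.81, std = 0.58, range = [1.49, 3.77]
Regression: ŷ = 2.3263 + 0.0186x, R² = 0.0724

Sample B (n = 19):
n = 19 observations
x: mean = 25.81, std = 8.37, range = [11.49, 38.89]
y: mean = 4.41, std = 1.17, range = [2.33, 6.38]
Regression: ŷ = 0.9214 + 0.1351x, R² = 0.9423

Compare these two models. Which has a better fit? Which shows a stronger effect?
Model B has the better fit (R² = 0.9423 vs 0.0724). Model B shows the stronger effect (|β₁| = 0.1351 vs 0.0186).

Model Comparison:

Goodness of fit (R²):
- Model A: R² = 0.0724 → 7.24% of variance in crop yield explained
- Model B: R² = 0.9423 → 94.23% of variance in crop yield explained
- 0.9423 > 0.0724 → Model B has the better fit

Which has the larger per-inch effect? (|β₁|)
- Model A: β₁ = 0.0186 → predicted crop yield rises 0.0186 tons/acre per additional inch of rainfall
- Model B: β₁ = 0.1351 → predicted crop yield rises 0.1351 tons/acre per additional inch of rainfall
- |0.0186| < |0.1351| → Model B shows the stronger marginal effect

Note: A steeper slope doesn't make a better model if the scatter around the line is large.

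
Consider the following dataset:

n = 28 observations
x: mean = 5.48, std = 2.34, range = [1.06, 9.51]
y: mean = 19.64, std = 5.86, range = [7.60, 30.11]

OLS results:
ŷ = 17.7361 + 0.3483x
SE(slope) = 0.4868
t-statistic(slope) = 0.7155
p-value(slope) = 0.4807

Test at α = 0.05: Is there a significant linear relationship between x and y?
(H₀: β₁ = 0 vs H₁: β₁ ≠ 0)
Fail to reject H₀: p-value = 0.4807 ≥ α = 0.05. The linear relationship is not significant at the 5% level.

Hypothesis test for the slope coefficient:

H₀: β₁ = 0 (no linear relationship)
H₁: β₁ ≠ 0 (linear relationship exists)

Test statistic: t = β̂₁ / SE(β̂₁) = 0.3483 / 0.4868 = 0.7155

p = 0.4807: how often a slope estimate this far from 0 (in SE units) would arise by chance if β₁ were truly 0.

Decision rule: reject H₀ if p-value < α.
p-value = 0.4807 ≥ α = 0.05 → fail to reject H₀.

At α = 0.05 the data do not provide convincing evidence of a nonzero slope.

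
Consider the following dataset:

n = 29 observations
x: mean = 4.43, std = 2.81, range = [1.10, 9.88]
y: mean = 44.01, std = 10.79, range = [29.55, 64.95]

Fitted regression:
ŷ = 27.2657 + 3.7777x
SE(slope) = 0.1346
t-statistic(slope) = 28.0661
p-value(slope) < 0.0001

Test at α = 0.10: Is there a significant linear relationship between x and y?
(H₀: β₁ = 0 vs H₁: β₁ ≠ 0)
Reject H₀: p-value < 0.0001 < α = 0.10. The linear relationship is significant at the 10% level.

Hypothesis test for the slope coefficient:

H₀: β₁ = 0 (no linear relationship)
H₁: β₁ ≠ 0 (linear relationship exists)

Test statistic: t = β̂₁ / SE(β̂₁) = 3.7777 / 0.1346 = 28.0661

The p-value (<0.0001) is the probability, under H₀, of a t-statistic at least as extreme as |t| = 28.0661 (two-sided, df = n − 2 = 27).

Decision rule: reject H₀ if p-value < α.
p-value < 0.0001 < α = 0.10 → reject H₀.

Conclusion: the linear association between x and y is significant at the 10% level.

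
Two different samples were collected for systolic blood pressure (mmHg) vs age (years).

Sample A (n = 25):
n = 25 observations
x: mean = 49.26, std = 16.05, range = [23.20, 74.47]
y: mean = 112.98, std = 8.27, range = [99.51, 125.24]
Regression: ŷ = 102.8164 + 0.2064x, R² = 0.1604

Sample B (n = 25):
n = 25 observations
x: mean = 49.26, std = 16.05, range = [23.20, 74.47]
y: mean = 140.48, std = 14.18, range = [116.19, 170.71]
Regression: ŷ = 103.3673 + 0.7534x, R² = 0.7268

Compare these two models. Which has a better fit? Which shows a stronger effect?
Model B has the better fit (R² = 0.7268 vs 0.1604). Model B shows the stronger effect (|β₁| = 0.7534 vs 0.2064).

Model Comparison:

Which explains more variance? (R²)
- Model A: R² = 0.1604 → 16.04% of variance in blood pressure explained
- Model B: R² = 0.7268 → 72.68% of variance in blood pressure explained
- 0.7268 > 0.1604 → Model B has the better fit

Which has the larger per-year effect? (|β₁|)
- Model A: β₁ = 0.2064 → predicted blood pressure rises 0.2064 mmHg per additional year of age
- Model B: β₁ = 0.7534 → predicted blood pressure rises 0.7534 mmHg per additional year of age
- |0.2064| < |0.7534| → Model B shows the stronger marginal effect

Note: A steeper slope doesn't make a better model if the scatter around the line is large.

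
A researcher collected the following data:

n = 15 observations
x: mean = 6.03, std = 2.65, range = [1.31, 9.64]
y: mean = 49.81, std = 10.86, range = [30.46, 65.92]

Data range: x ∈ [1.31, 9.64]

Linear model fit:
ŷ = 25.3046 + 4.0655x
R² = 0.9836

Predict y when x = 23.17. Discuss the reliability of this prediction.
ŷ = 119.5022 (extrapolation — x = 23.17 lies outside [1.31, 9.64], so reliability is low).

Prediction calculation:
ŷ = 25.3046 + 4.0655 × 23.17
ŷ = 119.5022

Reliability:
- Data range: x ∈ [1.31, 9.64]
- Prediction point: x = 23.17 is 13.53 units above the observed range → this is EXTRAPOLATION, not interpolation

Why that matters here:
- There are no observations near this x to validate the fitted line there
- The standard error of prediction grows with (x − x̄)², and x = 23.17 is far from x̄ = 6.03
- The linear relationship may not hold outside the observed range

A defensible statement: 'if the linear trend continued to x = 23.17, y would be about 119.5022' — the premise is untested.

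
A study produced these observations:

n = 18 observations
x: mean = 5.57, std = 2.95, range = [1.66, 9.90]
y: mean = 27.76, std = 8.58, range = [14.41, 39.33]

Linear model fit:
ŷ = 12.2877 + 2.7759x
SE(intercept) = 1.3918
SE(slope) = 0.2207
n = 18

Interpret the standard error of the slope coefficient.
The slope 2.7759 is pinned down to within about ±0.2207 (one SE) by these data — relative uncertainty 8.0%, i.e. precise.

SE(β̂₁) = 0.2207 says: if we drew many samples of n = 18 from the same population and refit each time, the fitted slopes would scatter with a standard deviation of roughly 0.2207 around the true β₁.

Relative precision:
- SE / |β̂₁| = 0.2207 / 2.7759 = 8.0%
- Rule of thumb (under 20%: precise; 20% to under 50%: moderately precise; 50% or more: imprecise) → precise

Link to interval estimation: a confidence interval for β₁ is β̂₁ ± t* × 0.2207, so SE sets the half-width per unit of t*.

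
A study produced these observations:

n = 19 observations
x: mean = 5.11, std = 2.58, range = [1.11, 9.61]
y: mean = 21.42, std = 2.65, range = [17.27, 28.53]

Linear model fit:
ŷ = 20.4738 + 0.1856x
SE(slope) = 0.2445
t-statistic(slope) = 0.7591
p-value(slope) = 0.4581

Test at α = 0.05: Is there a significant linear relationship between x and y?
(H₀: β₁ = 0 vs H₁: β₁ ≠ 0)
Fail to reject H₀: p-value = 0.4581 ≥ α = 0.05. The linear relationship is not significant at the 5% level.

Hypothesis test for the slope coefficient:

H₀: β₁ = 0 (no linear relationship)
H₁: β₁ ≠ 0 (linear relationship exists)

Test statistic: t = β̂₁ / SE(β̂₁) = 0.1856 / 0.2445 = 0.7591

With df = 17, the two-sided p-value for |t| = 0.7591 is 0.4581.

Decision rule: reject H₀ if p-value < α.
p-value = 0.4581 ≥ α = 0.05 → fail to reject H₀.

There is not sufficient evidence at the 5% significance level to conclude that a linear relationship exists between x and y.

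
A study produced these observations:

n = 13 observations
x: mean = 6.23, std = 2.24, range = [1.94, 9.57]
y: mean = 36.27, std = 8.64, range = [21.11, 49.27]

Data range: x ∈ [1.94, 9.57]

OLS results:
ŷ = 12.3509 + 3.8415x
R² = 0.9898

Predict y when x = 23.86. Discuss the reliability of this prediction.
ŷ = 104.0091, but this is extrapolation (above the data range [1.94, 9.57]) and may be unreliable.

Prediction calculation:
ŷ = 12.3509 + 3.8415 × 23.86
ŷ = 104.0091

Reliability:
- Data range: x ∈ [1.94, 9.57]
- Prediction point: x = 23.86 is 14.29 units above the observed range → this is EXTRAPOLATION, not interpolation

Why that matters here:
- The standard error of prediction grows with (x − x̄)², and x = 23.86 is far from x̄ = 6.23
- There are no observations near this x to validate the fitted line there
- R² describes fit only over the sampled x values; it says nothing about behaviour beyond them

A defensible statement: 'if the linear trend continued to x = 23.86, y would be about 104.0091' — the premise is untested.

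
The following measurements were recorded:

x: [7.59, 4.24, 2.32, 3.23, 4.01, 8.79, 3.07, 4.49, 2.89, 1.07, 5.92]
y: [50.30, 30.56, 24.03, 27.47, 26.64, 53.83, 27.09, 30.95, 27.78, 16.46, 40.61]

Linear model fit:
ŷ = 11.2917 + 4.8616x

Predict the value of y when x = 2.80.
ŷ = 24.9042

x = 2.80 lies inside the observed range [1.07, 8.79], so the fitted equation applies directly:

ŷ = 11.2917 + 4.8616 × 2.80
ŷ = 11.2917 + 13.6125
ŷ = 24.9042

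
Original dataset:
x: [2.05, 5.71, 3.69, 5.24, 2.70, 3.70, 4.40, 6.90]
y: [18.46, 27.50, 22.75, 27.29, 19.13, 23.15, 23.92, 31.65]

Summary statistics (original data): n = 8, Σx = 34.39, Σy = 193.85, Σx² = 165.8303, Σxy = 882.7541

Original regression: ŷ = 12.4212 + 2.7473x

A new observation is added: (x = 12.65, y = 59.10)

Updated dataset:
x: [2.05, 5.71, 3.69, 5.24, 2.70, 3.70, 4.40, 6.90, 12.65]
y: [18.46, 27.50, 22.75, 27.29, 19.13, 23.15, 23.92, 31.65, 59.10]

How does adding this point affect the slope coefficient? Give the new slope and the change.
The slope changes from 2.7473 to 3.8540 (change of +1.1067, or +40.3%).

x = 12.65 lies well outside the original x-range [2.05, 6.90] (x̄ ≈ 4.30), so this observation has high leverage and can move the slope substantially.

Step 1: Update the sums with the new point (n goes from 8 to 9)
Σx  = 34.39 + 12.65 = 47.04
Σy  = 193.85 + 59.10 = 252.95
Σx² = 165.8303 + 12.65² = 165.8303 + 160.0225 = 325.8528
Σxy = 882.7541 + 12.65×59.10 = 882.7541 + 747.6150 = 1630.3691

Step 2: Recompute the slope with b₁ = (nΣxy − ΣxΣy) / (nΣx² − (Σx)²)
Numerator   = 9×1630.3691 − 47.04×252.95 = 14673.3219 − 11898.7680 = 2774.5539
Denominator = 9×325.8528 − 47.04² = 2932.6752 − 2212.7616 = 719.9136
b₁(new) = 2774.5539 / 719.9136 = 3.8540

(Same formula on the original sums: (8×882.7541 − 34.39×193.85) / (8×165.8303 − 34.39²) = 395.5313 / 143.9703 = 2.7473, matching the given fit.)

Step 3: Change in slope
Δβ₁ = 3.8540 − 2.7473 = +1.1067
Relative change = +1.1067 / 2.7473 × 100% = +40.3%
→ the slope increases when the point is added.

A high-leverage point only changes the slope if it is off the original line; here y = 59.10 is above the original trend, so the slope increases.
In practice: refit with and without it and report both if conclusions differ.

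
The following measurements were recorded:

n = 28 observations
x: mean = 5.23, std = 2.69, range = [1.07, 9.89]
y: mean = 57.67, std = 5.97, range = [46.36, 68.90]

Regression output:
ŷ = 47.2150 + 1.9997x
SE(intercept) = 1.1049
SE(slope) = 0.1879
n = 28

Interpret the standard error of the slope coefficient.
SE(β̂₁) = 0.1879 is the estimated standard deviation of the slope estimate across repeated samples; relative to β̂₁ = 1.9997 that is 9.4%, a precise estimate.

SE(β̂₁) = 0.1879 says: if we drew many samples of n = 28 from the same population and refit each time, the fitted slopes would scatter with a standard deviation of roughly 0.1879 around the true β₁.

Relative precision:
- SE / |β̂₁| = 0.1879 / 1.9997 = 9.4%
- Rule of thumb (under 20%: precise; 20% to under 50%: moderately precise; 50% or more: imprecise) → precise

Link to the t-test: t = β̂₁ / SE(β̂₁) = 1.9997 / 0.1879 = 10.6424, the statistic for H₀: β₁ = 0.

What drives SE(β̂₁): larger n (here n = 28) → smaller SE; wider spread of x values → smaller SE.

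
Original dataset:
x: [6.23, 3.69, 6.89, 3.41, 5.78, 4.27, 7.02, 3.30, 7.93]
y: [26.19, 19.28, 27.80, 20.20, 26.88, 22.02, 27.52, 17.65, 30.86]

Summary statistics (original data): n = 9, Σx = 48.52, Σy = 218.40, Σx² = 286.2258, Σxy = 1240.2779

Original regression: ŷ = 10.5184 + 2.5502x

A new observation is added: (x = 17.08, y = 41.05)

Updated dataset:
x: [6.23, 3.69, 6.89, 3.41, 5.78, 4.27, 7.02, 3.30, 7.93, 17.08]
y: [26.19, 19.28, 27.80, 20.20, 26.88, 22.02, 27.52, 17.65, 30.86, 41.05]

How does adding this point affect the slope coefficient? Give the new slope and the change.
New slope β₁ = 1.6219 versus 2.5502 before: a change of -0.9283 (-36.4%).

x = 17.08 lies well outside the original x-range [3.30, 7.93] (x̄ ≈ 5.39), so this observation has high leverage and can move the slope substantially.

Step 1: Update the sums with the new point (n goes from 9 to 10)
Σx  = 48.52 + 17.08 = 65.60
Σy  = 218.40 + 41.05 = 259.45
Σx² = 286.2258 + 17.08² = 286.2258 + 291.7264 = 577.9522
Σxy = 1240.2779 + 17.08×41.05 = 1240.2779 + 701.1340 = 1941.4119

Step 2: Recompute the slope with b₁ = (nΣxy − ΣxΣy) / (nΣx² − (Σx)²)
Numerator   = 10×1941.4119 − 65.60×259.45 = 19414.1190 − 17019.9200 = 2394.1990
Denominator = 10×577.9522 − 65.60² = 5779.5220 − 4303.3600 = 1476.1620
b₁(new) = 2394.1990 / 1476.1620 = 1.6219

(Same formula on the original sums: (9×1240.2779 − 48.52×218.40) / (9×286.2258 − 48.52²) = 565.7331 / 221.8418 = 2.5502, matching the given fit.)

Step 3: Change in slope
Δβ₁ = 1.6219 − 2.5502 = -0.9283
Relative change = -0.9283 / 2.5502 × 100% = -36.4%
→ the slope decreases when the point is added.

Because the point sits below the extension of the original line at a high-leverage x, it tilts the fit down.
In practice: examine leverage (hᵢ) and Cook's distance rather than deleting it automatically.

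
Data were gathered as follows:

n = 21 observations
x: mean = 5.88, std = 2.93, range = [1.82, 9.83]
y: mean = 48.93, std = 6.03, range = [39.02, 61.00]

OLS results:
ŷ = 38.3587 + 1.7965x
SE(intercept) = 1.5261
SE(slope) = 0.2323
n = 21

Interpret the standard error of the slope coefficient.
SE(β̂₁) = 0.2323 is the estimated standard deviation of the slope estimate across repeated samples; relative to β̂₁ = 1.7965 that is 12.9%, a precise estimate.

SE(β̂₁) = 0.2323 says: if we drew many samples of n = 21 from the same population and refit each time, the fitted slopes would scatter with a standard deviation of roughly 0.2323 around the true β₁.

Relative precision:
- SE / |β̂₁| = 0.2323 / 1.7965 = 12.9%
- Rule of thumb (under 20%: precise; 20% to under 50%: moderately precise; 50% or more: imprecise) → precise

Rough 95% range (±2 SE): 1.7965 ± 0.4646 → (1.3319, 2.2611).

What drives SE(β̂₁): more residual scatter → larger SE; wider spread of x values → smaller SE.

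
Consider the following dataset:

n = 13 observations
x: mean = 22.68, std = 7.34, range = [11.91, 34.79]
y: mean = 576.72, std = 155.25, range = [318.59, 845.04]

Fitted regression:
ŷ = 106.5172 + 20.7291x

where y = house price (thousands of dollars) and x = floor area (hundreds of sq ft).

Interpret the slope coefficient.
For each additional hundred sq ft of floor area, predicted house price increases by approximately 20.7291 thousand dollars.

The slope β₁ = 20.7291 gives the rate at which the fitted house price changes with floor area.

Interpretation:
- Floor area up by 1 hundred sq ft → predicted house price increases by 20.7291 thousand dollars
- This is a linear approximation: the same per-unit change is assumed across the whole observed x range

The intercept β₀ = 106.5172 is the predicted house price when floor area = 0; since the smallest observed x is 11.91, this is an extrapolation and mainly anchors the line.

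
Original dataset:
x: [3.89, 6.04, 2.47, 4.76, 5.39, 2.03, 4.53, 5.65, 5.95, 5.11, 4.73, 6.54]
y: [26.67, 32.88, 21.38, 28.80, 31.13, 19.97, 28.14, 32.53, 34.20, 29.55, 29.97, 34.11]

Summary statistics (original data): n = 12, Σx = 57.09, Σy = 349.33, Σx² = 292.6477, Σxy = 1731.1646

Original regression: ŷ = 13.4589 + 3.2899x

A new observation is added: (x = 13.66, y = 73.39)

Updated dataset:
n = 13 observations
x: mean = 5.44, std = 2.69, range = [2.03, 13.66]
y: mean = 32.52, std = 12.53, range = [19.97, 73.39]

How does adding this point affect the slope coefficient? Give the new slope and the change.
New slope β₁ = 4.5977 versus 3.2899 before: a change of +1.3078 (+39.8%).

x = 13.66 lies well outside the original x-range [2.03, 6.54] (x̄ ≈ 4.76), so this observation has high leverage and can move the slope substantially.

Step 1: Update the sums with the new point (n goes from 12 to 13)
Σx  = 57.09 + 13.66 = 70.75
Σy  = 349.33 + 73.39 = 422.72
Σx² = 292.6477 + 13.66² = 292.6477 + 186.5956 = 479.2433
Σxy = 1731.1646 + 13.66×73.39 = 1731.1646 + 1002.5074 = 2733.6720

Step 2: Recompute the slope with b₁ = (nΣxy − ΣxΣy) / (nΣx² − (Σx)²)
Numerator   = 13×2733.6720 − 70.75×422.72 = 35537.7360 − 29907.4400 = 5630.2960
Denominator = 13×479.2433 − 70.75² = 6230.1629 − 5005.5625 = 1224.6004
b₁(new) = 5630.2960 / 1224.6004 = 4.5977

(Same formula on the original sums: (12×1731.1646 − 57.09×349.33) / (12×292.6477 − 57.09²) = 830.7255 / 252.5043 = 3.2899, matching the given fit.)

Step 3: Change in slope
Δβ₁ = 4.5977 − 3.2899 = +1.3078
Relative change = +1.3078 / 3.2899 × 100% = +39.8%
→ the slope increases when the point is added.

Because the point sits above the extension of the original line at a high-leverage x, it tilts the fit up.
In practice: refit with and without it and report both if conclusions differ.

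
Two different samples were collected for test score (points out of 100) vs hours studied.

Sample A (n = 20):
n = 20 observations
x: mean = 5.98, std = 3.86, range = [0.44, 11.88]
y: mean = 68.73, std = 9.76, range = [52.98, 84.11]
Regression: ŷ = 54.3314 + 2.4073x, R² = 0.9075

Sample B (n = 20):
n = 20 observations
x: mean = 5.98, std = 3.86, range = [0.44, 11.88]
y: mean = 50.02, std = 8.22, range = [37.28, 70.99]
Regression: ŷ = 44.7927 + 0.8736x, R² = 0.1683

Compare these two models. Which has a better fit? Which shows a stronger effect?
Model A has the better fit (R² = 0.9075 vs 0.1683). Model A shows the stronger effect (|β₁| = 2.4073 vs 0.8736).

Model Comparison:

Fit — compare R²:
- Model A: R² = 0.9075 → 90.75% of variance in test score explained
- Model B: R² = 0.1683 → 16.83% of variance in test score explained
- 0.9075 > 0.1683 → Model A has the better fit

Strength of effect — compare |β₁|:
- Model A: β₁ = 2.4073 → predicted test score rises 2.4073 points per additional hour of study time
- Model B: β₁ = 0.8736 → predicted test score rises 0.8736 points per additional hour of study time
- |2.4073| > |0.8736| → Model A shows the stronger marginal effect

Note: A better fit (higher R²) doesn't necessarily mean a more important relationship.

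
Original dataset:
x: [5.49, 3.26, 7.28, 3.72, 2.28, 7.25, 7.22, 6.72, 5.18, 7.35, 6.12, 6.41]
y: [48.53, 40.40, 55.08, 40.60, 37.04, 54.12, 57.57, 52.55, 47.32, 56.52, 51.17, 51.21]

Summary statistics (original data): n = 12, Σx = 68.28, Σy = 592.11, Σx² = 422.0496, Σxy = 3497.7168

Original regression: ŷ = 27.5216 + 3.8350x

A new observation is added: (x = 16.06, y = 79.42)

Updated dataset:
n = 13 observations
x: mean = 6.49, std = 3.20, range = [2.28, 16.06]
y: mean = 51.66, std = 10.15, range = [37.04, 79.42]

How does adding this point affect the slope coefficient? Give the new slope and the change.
Adding the point moves β₁ from 3.8350 to 3.1364, i.e. it decreases by 0.6986 (-18.2%).

x = 16.06 lies well outside the original x-range [2.28, 7.35] (x̄ ≈ 5.69), so this observation has high leverage and can move the slope substantially.

Step 1: Update the sums with the new point (n goes from 12 to 13)
Σx  = 68.28 + 16.06 = 84.34
Σy  = 592.11 + 79.42 = 671.53
Σx² = 422.0496 + 16.06² = 422.0496 + 257.9236 = 679.9732
Σxy = 3497.7168 + 16.06×79.42 = 3497.7168 + 1275.4852 = 4773.2020

Step 2: Recompute the slope with b₁ = (nΣxy − ΣxΣy) / (nΣx² − (Σx)²)
Numerator   = 13×4773.2020 − 84.34×671.53 = 62051.6260 − 56636.8402 = 5414.7858
Denominator = 13×679.9732 − 84.34² = 8839.6516 − 7113.2356 = 1726.4160
b₁(new) = 5414.7858 / 1726.4160 = 3.1364

(Same formula on the original sums: (12×3497.7168 − 68.28×592.11) / (12×422.0496 − 68.28²) = 1543.3308 / 402.4368 = 3.8350, matching the given fit.)

Step 3: Change in slope
Δβ₁ = 3.1364 − 3.8350 = -0.6986
Relative change = -0.6986 / 3.8350 × 100% = -18.2%
→ the slope decreases when the point is added.

Because the point sits below the extension of the original line at a high-leverage x, it tilts the fit down.
In practice: check such a point for data-entry or measurement error; refit with and without it and report both if conclusions differ.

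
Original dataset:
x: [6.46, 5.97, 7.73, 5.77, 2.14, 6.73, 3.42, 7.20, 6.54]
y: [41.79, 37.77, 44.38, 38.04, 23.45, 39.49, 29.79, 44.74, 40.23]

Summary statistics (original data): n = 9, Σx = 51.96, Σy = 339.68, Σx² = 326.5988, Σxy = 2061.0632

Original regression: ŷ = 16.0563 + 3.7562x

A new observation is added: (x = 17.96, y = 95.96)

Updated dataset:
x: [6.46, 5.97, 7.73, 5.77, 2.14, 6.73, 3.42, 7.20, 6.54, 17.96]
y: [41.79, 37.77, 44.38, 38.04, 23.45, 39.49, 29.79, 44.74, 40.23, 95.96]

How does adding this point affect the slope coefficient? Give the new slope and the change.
New slope β₁ = 4.6076 versus 3.7562 before: a change of +0.8514 (+22.7%).

The new point has HIGH LEVERAGE: x = 17.96 is far from the original mean x̄ = 51.96/9 ≈ 5.77 (original range [2.14, 7.73]).

Step 1: Update the sums with the new point (n goes from 9 to 10)
Σx  = 51.96 + 17.96 = 69.92
Σy  = 339.68 + 95.96 = 435.64
Σx² = 326.5988 + 17.96² = 326.5988 + 322.5616 = 649.1604
Σxy = 2061.0632 + 17.96×95.96 = 2061.0632 + 1723.4416 = 3784.5048

Step 2: Recompute the slope with b₁ = (nΣxy − ΣxΣy) / (nΣx² − (Σx)²)
Numerator   = 10×3784.5048 − 69.92×435.64 = 37845.0480 − 30459.9488 = 7385.0992
Denominator = 10×649.1604 − 69.92² = 6491.6040 − 4888.8064 = 1602.7976
b₁(new) = 7385.0992 / 1602.7976 = 4.6076

(Same formula on the original sums: (9×2061.0632 − 51.96×339.68) / (9×326.5988 − 51.96²) = 899.7960 / 239.5476 = 3.7562, matching the given fit.)

Step 3: Change in slope
Δβ₁ = 4.6076 − 3.7562 = +0.8514
Relative change = +0.8514 / 3.7562 × 100% = +22.7%
→ the slope increases when the point is added.

Because the point sits above the extension of the original line at a high-leverage x, it tilts the fit up.
In practice: refit with and without it and report both if conclusions differ.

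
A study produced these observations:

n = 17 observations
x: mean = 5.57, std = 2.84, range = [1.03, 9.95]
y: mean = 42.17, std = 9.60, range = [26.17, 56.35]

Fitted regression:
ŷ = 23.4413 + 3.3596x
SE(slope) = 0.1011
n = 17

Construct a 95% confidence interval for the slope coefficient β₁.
The 95% CI for β₁ is (3.1441, 3.5751)

Confidence interval for the slope:

The 95% CI for β₁ is: β̂₁ ± t*(α/2, n-2) × SE(β̂₁)

Step 1: Find critical t-value
- Confidence level = 0.95
- Degrees of freedom = n - 2 = 17 - 2 = 15
- t*(α/2, 15) = 2.1314

Step 2: Calculate margin of error
Margin = 2.1314 × 0.1011 = 0.2155

Step 3: Construct interval
CI = 3.3596 ± 0.2155
CI = (3.1441, 3.5751)

Interpretation: We are 95% confident that the true slope β₁ lies between 3.1441 and 3.5751.
Both endpoints are positive, so the data support a genuinely positive slope at this confidence level.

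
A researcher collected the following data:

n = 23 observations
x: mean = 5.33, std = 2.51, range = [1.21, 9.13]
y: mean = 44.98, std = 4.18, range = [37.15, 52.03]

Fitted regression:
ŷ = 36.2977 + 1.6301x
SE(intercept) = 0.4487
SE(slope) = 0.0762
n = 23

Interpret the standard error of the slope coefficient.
The slope 1.6301 is pinned down to within about ±0.0762 (one SE) by these data — relative uncertainty 4.7%, i.e. precise.

SE(β̂₁) = s / √Sxx, where s is the residual standard deviation and Sxx = Σ(x − x̄)². It is the yardstick for how far β̂₁ = 1.6301 could plausibly be from the true slope.

Relative precision:
- SE / |β̂₁| = 0.0762 / 1.6301 = 4.7%
- Rule of thumb (under 20%: precise; 20% to under 50%: moderately precise; 50% or more: imprecise) → precise

Link to the t-test: t = β̂₁ / SE(β̂₁) = 1.6301 / 0.0762 = 21.3924, the statistic for H₀: β₁ = 0.

What drives SE(β̂₁): larger n (here n = 23) → smaller SE; more residual scatter → larger SE.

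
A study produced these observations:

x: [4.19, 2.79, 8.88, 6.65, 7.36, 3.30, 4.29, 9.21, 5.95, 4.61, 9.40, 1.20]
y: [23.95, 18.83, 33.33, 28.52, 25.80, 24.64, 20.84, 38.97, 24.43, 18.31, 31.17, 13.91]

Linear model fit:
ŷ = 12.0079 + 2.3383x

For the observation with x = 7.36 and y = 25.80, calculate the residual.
Residual = -3.4178

The residual is the difference between the actual value and the predicted value:

Residual = y - ŷ

Step 1: Calculate predicted value
ŷ = 12.0079 + 2.3383 × 7.36
ŷ = 29.2178

Step 2: Calculate residual
Residual = 25.80 - 29.2178
Residual = -3.4178

The residual is negative, so the observed y = 25.80 sits below the regression line (the line overestimates it by 3.4178).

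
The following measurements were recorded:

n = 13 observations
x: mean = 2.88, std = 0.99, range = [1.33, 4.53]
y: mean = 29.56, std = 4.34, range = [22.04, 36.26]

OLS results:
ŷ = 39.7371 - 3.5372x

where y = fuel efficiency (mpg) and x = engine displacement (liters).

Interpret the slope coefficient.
An increase of one liter in engine displacement is associated with a 3.5372 mpg decrease in predicted fuel efficiency.

The slope coefficient β₁ = -3.5372 represents the marginal effect of engine displacement on fuel efficiency.

Interpretation:
- Engine displacement up by 1 liter → predicted fuel efficiency decreases by 3.5372 mpg
- This is a linear approximation: the same per-unit change is assumed across the whole observed x range

(β₀ = 39.7371 is the fitted value at x = 0 and is not part of the slope interpretation.)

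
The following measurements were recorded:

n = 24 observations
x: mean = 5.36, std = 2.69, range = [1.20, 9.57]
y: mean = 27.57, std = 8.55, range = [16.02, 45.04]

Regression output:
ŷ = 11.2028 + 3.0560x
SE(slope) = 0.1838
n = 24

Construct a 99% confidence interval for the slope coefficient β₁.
The 99% CI for β₁ is (2.5379, 3.5741)

Confidence interval for the slope:

The 99% CI for β₁ is: β̂₁ ± t*(α/2, n-2) × SE(β̂₁)

Step 1: Find critical t-value
- Confidence level = 0.99
- Degrees of freedom = n - 2 = 24 - 2 = 22
- t*(α/2, 22) = 2.8188

Step 2: Calculate margin of error
Margin = 2.8188 × 0.1838 = 0.5181

Step 3: Construct interval
CI = 3.0560 ± 0.5181
CI = (2.5379, 3.5741)

Interpretation: We are 99% confident that the true slope β₁ lies between 2.5379 and 3.5741.
Since 0 is outside the interval, a two-sided test at α = 0.01 would reject H₀: β₁ = 0.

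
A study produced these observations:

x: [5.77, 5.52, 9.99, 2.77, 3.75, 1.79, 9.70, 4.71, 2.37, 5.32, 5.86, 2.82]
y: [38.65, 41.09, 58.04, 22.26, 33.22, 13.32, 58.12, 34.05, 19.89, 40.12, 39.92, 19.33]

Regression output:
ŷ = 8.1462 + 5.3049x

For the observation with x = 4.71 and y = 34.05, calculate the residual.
Residual = 0.9177

The residual is the difference between the actual value and the predicted value:

Residual = y - ŷ

Step 1: Calculate predicted value
ŷ = 8.1462 + 5.3049 × 4.71
ŷ = 33.1323

Step 2: Calculate residual
Residual = 34.05 - 33.1323
Residual = 0.9177

Interpretation: the model underestimates the actual value by 0.9177 at this point (positive residual → observation lies above the fitted line).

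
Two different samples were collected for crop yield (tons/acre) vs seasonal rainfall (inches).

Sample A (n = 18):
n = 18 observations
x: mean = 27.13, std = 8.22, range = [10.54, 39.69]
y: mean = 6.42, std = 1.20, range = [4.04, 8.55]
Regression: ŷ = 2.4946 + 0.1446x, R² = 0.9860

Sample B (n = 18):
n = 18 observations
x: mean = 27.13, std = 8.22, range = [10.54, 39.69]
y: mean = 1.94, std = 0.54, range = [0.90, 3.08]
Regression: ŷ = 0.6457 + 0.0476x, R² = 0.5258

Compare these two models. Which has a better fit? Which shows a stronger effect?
Model A has the better fit (R² = 0.9860 vs 0.5258). Model A shows the stronger effect (|β₁| = 0.1446 vs 0.0476).

Model Comparison:

Goodness of fit (R²):
- Model A: R² = 0.9860 → 98.60% of variance in crop yield explained
- Model B: R² = 0.5258 → 52.58% of variance in crop yield explained
- 0.9860 > 0.5258 → Model A has the better fit

Strength of effect — compare |β₁|:
- Model A: β₁ = 0.1446 → predicted crop yield rises 0.1446 tons/acre per additional inch of rainfall
- Model B: β₁ = 0.0476 → predicted crop yield rises 0.0476 tons/acre per additional inch of rainfall
- |0.1446| > |0.0476| → Model A shows the stronger marginal effect

Notes:
- The two samples could reflect different populations, time periods, or measurement quality.
- A steeper slope doesn't make a better model if the scatter around the line is large.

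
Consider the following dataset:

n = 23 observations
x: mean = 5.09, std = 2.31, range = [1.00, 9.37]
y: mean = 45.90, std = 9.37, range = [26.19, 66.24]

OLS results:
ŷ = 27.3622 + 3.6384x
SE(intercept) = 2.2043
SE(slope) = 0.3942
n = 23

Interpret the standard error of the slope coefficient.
SE(slope) = 0.3942 measures the uncertainty in the estimated slope. The coefficient is estimated precisely (SE/|β̂₁| = 10.8%).

What SE measures:
- The standard error quantifies the sampling variability of the coefficient estimate
- It is the estimated standard deviation of β̂₁ across hypothetical repeated samples of the same size
- Smaller SE → more precise estimate

Relative precision:
- SE / |β̂₁| = 0.3942 / 3.6384 = 10.8%
- Rule of thumb (under 20%: precise; 20% to under 50%: moderately precise; 50% or more: imprecise) → precise

Rough 95% range (±2 SE): 3.6384 ± 0.7884 → (2.8500, 4.4268).

What drives SE(β̂₁): larger n (here n = 23) → smaller SE.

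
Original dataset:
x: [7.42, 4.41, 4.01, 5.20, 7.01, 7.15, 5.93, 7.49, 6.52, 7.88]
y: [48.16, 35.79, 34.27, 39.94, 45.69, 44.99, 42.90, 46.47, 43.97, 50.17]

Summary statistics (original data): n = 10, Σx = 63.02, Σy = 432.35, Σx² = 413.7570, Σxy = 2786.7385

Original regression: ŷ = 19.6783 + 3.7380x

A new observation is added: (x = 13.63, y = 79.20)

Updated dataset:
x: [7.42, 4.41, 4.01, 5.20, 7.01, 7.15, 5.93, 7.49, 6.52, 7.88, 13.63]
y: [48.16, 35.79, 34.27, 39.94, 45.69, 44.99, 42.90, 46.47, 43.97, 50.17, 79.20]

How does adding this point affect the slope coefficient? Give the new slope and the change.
New slope β₁ = 4.6109 versus 3.7380 before: a change of +0.8729 (+23.4%).

x = 13.63 lies well outside the original x-range [4.01, 7.88] (x̄ ≈ 6.30), so this observation has high leverage and can move the slope substantially.

Step 1: Update the sums with the new point (n goes from 10 to 11)
Σx  = 63.02 + 13.63 = 76.65
Σy  = 432.35 + 79.20 = 511.55
Σx² = 413.7570 + 13.63² = 413.7570 + 185.7769 = 599.5339
Σxy = 2786.7385 + 13.63×79.20 = 2786.7385 + 1079.4960 = 3866.2345

Step 2: Recompute the slope with b₁ = (nΣxy − ΣxΣy) / (nΣx² − (Σx)²)
Numerator   = 11×3866.2345 − 76.65×511.55 = 42528.5795 − 39210.3075 = 3318.2720
Denominator = 11×599.5339 − 76.65² = 6594.8729 − 5875.2225 = 719.6504
b₁(new) = 3318.2720 / 719.6504 = 4.6109

(Same formula on the original sums: (10×2786.7385 − 63.02×432.35) / (10×413.7570 − 63.02²) = 620.6880 / 166.0496 = 3.7380, matching the given fit.)

Step 3: Change in slope
Δβ₁ = 4.6109 − 3.7380 = +0.8729
Relative change = +0.8729 / 3.7380 × 100% = +23.4%
→ the slope increases when the point is added.

Because the point sits above the extension of the original line at a high-leverage x, it tilts the fit up.
In practice: examine leverage (hᵢ) and Cook's distance rather than deleting it automatically; check such a point for data-entry or measurement error.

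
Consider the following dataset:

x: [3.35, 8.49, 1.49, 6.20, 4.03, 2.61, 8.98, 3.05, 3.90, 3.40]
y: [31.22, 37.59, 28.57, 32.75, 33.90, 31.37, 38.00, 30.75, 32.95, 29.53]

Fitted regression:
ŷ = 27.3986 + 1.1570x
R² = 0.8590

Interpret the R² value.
About 85.90% of the variability in y is accounted for by the regression on x (R² = 0.8590) — a strong linear fit.

R² (coefficient of determination) measures the proportion of variance in y explained by the regression model.

Here R² = 0.8590:
- Explained: 85.90% of the variation in y
- Unexplained (residual): 100% − 85.90% = 14.10%
- Rule of thumb (below 0.3 weak; 0.3 to below 0.7 moderate; 0.7 and above strong) → strong

Note: R² never decreases when predictors are added, so it should not be used alone to compare models of different size.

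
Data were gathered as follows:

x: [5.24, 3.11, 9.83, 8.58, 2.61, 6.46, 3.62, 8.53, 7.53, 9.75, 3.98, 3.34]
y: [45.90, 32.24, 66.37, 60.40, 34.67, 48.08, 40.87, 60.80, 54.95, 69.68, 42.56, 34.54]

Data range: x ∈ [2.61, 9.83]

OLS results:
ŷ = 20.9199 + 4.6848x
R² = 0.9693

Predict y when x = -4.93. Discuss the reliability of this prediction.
The equation gives ŷ = -2.1762; however x = -4.93 is 7.54 units below the observed range, so this extrapolated value should not be trusted.

Prediction calculation:
ŷ = 20.9199 + 4.6848 × (-4.93)
ŷ = -2.1762

Reliability:
- Data range: x ∈ [2.61, 9.83]
- Prediction point: x = -4.93 is 7.54 units below the observed range → this is EXTRAPOLATION, not interpolation

Why that matters here:
- R² describes fit only over the sampled x values; it says nothing about behaviour beyond them
- The linear relationship may not hold outside the observed range

Report the number if required, but flag clearly that it is an extrapolation.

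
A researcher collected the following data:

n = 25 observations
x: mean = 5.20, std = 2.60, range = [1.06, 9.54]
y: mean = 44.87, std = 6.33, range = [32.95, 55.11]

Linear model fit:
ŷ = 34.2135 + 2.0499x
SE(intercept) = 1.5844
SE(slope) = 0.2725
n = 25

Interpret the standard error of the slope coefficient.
The slope 2.0499 is pinned down to within about ±0.2725 (one SE) by these data — relative uncertainty 13.3%, i.e. precise.

SE(β̂₁) = 0.2725 says: if we drew many samples of n = 25 from the same population and refit each time, the fitted slopes would scatter with a standard deviation of roughly 0.2725 around the true β₁.

Relative precision:
- SE / |β̂₁| = 0.2725 / 2.0499 = 13.3%
- Rule of thumb (under 20%: precise; 20% to under 50%: moderately precise; 50% or more: imprecise) → precise

Rough 95% range (±2 SE): 2.0499 ± 0.5450 → (1.5049, 2.5949).

What drives SE(β̂₁): wider spread of x values → smaller SE.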